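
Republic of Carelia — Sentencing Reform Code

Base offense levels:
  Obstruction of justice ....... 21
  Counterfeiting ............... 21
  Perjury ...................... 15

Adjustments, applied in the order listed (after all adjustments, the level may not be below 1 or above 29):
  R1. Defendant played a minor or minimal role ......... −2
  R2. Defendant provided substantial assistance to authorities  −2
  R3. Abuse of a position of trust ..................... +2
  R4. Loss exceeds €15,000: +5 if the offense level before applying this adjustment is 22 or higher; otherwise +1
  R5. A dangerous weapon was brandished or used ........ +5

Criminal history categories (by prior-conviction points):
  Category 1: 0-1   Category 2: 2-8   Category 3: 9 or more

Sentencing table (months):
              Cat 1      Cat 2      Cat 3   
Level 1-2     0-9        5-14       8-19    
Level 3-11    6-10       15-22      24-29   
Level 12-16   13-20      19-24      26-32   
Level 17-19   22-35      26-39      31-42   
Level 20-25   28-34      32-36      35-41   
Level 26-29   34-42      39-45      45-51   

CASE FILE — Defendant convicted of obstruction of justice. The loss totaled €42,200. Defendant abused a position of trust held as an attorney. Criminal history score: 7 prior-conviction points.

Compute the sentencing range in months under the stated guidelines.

Base offense level for obstruction of justice: 21.
R1 does not apply.
R3 applies: 21 + 2 = 23.
R4 applies (level before this adjustment is 23 ≥ 22, so +5): 23 + 5 = 28.
R5 does not apply.
Final offense level: 28.
Criminal history: 7 prior points → Category 2 (2-8).
Level 28 falls in the 26-29 band.
Grid: Level 26-29 × Category 2 = 39-45 months.

39-45 months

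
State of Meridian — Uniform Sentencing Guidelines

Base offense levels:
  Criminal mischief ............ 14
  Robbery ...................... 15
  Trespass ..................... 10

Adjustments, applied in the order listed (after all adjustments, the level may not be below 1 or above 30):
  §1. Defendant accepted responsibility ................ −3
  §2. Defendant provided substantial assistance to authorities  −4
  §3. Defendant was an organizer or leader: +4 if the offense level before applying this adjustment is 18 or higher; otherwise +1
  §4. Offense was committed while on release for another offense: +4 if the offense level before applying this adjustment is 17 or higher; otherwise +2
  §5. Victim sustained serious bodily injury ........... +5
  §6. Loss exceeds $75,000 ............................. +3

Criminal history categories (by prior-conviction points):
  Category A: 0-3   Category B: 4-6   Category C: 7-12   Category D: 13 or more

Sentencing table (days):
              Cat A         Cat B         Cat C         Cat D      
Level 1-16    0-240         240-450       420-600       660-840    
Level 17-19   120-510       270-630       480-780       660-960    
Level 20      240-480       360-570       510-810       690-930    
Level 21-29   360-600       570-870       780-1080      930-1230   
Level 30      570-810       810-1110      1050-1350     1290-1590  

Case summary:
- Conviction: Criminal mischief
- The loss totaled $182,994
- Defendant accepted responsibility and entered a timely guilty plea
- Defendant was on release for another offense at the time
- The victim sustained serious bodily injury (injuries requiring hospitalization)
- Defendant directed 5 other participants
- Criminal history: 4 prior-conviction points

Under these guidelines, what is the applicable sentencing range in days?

570-870 days

Base offense level for criminal mischief: 14.
§1 applies: 14 − 3 = 11.
§3 applies (level before this adjustment is 11 < 18, so +1): 11 + 1 = 12.
§4 applies (level before this adjustment is 12 < 17, so +2): 12 + 2 = 14.
§5 applies: 14 + 5 = 19.
§6 applies: 19 + 3 = 22.
Final offense level: 22.
Criminal history: 4 prior points → Category B (4-6).
Level 22 falls in the 21-29 band.
Grid: Level 21-29 × Category B = 570-870 days.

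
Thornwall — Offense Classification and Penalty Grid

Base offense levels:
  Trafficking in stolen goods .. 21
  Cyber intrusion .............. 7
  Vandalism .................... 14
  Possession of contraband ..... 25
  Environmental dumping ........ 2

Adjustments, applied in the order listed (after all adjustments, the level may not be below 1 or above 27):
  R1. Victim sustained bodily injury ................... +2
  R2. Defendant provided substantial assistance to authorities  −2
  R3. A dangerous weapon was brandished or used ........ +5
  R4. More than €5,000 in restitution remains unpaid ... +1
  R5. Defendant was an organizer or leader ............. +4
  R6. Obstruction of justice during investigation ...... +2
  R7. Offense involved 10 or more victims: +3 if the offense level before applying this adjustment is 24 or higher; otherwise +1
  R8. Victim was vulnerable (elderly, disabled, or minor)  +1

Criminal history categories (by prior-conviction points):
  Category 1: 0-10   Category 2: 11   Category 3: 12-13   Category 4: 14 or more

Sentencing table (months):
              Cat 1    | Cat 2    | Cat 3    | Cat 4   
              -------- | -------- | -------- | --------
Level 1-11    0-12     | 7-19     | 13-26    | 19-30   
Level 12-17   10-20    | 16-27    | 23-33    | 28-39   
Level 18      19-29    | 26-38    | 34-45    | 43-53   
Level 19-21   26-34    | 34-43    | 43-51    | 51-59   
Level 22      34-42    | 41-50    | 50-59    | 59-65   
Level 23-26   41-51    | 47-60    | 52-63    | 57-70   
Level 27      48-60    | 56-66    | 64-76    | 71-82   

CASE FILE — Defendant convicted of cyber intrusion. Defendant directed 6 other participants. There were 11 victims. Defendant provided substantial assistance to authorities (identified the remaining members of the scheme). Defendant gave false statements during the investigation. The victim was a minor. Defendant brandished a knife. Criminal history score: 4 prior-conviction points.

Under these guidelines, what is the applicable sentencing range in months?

19-29 months

Base offense level for cyber intrusion: 7.
R2 applies: 7 − 2 = 5.
R3 applies: 5 + 5 = 10.
R5 applies: 10 + 4 = 14.
R6 applies: 14 + 2 = 16.
R7 applies (level before this adjustment is 16 < 24, so +1): 16 + 1 = 17.
R8 applies: 17 + 1 = 18.
Final offense level: 18.
Criminal history: 4 prior points → Category 1 (0-10).
Level 18 falls in the 18 band.
Grid: Level 18 × Category 1 = 19-29 months.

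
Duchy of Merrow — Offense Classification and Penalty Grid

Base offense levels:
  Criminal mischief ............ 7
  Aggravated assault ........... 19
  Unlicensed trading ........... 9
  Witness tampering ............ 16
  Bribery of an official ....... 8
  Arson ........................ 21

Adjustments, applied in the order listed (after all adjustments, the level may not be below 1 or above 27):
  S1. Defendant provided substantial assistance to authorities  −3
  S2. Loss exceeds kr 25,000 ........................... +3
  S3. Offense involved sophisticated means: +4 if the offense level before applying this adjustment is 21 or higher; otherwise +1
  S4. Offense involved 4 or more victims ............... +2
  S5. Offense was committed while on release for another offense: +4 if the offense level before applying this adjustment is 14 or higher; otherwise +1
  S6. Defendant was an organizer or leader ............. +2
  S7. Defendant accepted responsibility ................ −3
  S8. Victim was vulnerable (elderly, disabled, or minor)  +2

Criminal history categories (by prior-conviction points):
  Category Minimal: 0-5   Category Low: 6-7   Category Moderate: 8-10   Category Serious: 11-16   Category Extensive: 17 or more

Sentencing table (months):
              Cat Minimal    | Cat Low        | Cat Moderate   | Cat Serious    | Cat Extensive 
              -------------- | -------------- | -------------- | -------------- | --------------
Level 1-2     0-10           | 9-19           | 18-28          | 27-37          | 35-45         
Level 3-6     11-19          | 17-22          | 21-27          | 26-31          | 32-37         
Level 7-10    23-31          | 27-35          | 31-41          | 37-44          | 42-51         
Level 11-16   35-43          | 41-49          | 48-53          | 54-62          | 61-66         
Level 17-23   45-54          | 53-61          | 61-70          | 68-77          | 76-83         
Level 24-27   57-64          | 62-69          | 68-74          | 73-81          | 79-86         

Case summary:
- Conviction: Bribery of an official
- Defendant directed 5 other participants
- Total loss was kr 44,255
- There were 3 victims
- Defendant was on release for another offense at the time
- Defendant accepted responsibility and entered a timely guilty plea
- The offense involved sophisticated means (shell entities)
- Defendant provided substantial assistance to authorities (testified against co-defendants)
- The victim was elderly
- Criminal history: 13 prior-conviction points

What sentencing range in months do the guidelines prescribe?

Base offense level for bribery of an official: 8.
S1 applies: 8 − 3 = 5.
S2 applies: 5 + 3 = 8.
S3 applies (level before this adjustment is 8 < 21, so +1): 8 + 1 = 9.
S4 does not apply.
S5 applies (level before this adjustment is 9 < 14, so +1): 9 + 1 = 10.
S6 applies: 10 + 2 = 12.
S7 applies: 12 − 3 = 9.
S8 applies: 9 + 2 = 11.
Final offense level: 11.
Criminal history: 13 prior points → Category Serious (11-16).
Level 11 falls in the 11-16 band.
Grid: Level 11-16 × Category Serious = 54-62 months.

54-62 months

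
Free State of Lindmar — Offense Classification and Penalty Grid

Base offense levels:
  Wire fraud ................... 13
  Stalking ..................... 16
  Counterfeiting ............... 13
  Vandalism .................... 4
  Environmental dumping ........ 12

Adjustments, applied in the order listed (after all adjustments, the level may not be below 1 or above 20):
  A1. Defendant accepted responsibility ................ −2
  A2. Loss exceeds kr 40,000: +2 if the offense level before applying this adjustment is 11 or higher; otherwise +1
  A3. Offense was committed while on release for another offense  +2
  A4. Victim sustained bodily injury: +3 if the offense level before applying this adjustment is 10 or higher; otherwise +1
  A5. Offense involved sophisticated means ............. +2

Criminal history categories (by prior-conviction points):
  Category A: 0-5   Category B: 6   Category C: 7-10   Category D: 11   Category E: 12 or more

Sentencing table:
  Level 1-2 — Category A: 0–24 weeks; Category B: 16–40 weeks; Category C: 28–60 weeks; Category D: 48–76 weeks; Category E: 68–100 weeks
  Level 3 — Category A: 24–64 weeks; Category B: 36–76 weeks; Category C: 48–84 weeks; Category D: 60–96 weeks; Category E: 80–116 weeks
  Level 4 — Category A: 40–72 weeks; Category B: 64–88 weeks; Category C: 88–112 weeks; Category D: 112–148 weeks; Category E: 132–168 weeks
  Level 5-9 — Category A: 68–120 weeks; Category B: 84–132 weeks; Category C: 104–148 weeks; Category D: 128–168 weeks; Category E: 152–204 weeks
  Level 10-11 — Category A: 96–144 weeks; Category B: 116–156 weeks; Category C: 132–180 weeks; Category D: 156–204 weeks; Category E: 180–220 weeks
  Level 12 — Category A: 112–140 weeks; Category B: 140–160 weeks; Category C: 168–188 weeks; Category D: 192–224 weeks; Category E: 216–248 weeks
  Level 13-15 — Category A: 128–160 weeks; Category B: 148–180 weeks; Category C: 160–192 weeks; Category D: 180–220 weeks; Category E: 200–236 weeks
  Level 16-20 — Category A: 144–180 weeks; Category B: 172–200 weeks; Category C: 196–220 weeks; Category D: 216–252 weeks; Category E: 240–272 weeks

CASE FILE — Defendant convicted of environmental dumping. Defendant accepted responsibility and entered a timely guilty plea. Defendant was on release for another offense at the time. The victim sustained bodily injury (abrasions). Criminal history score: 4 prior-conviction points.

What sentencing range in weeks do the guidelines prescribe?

128-160 weeks

Base offense level for environmental dumping: 12.
A1 applies: 12 − 2 = 10.
A3 applies: 10 + 2 = 12.
A4 applies (level before this adjustment is 12 ≥ 10, so +3): 12 + 3 = 15.
A5 does not apply.
Final offense level: 15.
Criminal history: 4 prior points → Category A (0-5).
Level 15 falls in the 13-15 band.
Grid: Level 13-15 × Category A = 128-160 weeks.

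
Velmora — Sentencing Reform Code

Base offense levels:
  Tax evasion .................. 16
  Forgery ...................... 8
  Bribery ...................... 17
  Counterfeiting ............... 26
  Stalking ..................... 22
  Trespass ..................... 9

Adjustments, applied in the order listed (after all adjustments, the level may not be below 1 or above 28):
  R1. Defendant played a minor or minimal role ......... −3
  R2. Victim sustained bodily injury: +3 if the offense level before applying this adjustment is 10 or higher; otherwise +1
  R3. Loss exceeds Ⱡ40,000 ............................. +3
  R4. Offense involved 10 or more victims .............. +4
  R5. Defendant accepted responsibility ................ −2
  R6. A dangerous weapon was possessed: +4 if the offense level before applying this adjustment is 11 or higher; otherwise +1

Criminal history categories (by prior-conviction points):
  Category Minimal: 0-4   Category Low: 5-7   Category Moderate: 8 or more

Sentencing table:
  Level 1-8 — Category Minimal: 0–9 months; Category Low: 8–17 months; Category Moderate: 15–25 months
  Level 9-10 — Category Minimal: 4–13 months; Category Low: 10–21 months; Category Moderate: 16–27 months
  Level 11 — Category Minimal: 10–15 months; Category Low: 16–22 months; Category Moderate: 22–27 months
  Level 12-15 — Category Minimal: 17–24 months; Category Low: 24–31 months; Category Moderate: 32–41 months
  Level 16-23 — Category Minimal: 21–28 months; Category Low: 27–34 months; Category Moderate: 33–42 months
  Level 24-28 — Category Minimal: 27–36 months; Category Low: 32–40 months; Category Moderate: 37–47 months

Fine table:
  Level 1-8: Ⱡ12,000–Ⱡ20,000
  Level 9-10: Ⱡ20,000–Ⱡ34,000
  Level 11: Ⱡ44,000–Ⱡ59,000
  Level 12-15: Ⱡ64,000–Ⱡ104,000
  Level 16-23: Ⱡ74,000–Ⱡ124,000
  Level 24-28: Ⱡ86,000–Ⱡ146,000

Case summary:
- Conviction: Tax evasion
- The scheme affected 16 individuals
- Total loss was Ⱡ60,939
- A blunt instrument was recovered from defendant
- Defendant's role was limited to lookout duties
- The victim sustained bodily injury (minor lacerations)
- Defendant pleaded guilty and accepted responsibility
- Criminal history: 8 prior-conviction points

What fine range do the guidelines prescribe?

Ⱡ86,000–Ⱡ146,000

Base offense level for tax evasion: 16.
R1 applies: 16 − 3 = 13.
R2 applies (level before this adjustment is 13 ≥ 10, so +3): 13 + 3 = 16.
R3 applies: 16 + 3 = 19.
R4 applies: 19 + 4 = 23.
R5 applies: 23 − 2 = 21.
R6 applies (level before this adjustment is 21 ≥ 11, so +4): 21 + 4 = 25.
Final offense level: 25.
Level 25 falls in the 24-28 band.
Fine table: Level 24-28 → Ⱡ86,000–Ⱡ146,000.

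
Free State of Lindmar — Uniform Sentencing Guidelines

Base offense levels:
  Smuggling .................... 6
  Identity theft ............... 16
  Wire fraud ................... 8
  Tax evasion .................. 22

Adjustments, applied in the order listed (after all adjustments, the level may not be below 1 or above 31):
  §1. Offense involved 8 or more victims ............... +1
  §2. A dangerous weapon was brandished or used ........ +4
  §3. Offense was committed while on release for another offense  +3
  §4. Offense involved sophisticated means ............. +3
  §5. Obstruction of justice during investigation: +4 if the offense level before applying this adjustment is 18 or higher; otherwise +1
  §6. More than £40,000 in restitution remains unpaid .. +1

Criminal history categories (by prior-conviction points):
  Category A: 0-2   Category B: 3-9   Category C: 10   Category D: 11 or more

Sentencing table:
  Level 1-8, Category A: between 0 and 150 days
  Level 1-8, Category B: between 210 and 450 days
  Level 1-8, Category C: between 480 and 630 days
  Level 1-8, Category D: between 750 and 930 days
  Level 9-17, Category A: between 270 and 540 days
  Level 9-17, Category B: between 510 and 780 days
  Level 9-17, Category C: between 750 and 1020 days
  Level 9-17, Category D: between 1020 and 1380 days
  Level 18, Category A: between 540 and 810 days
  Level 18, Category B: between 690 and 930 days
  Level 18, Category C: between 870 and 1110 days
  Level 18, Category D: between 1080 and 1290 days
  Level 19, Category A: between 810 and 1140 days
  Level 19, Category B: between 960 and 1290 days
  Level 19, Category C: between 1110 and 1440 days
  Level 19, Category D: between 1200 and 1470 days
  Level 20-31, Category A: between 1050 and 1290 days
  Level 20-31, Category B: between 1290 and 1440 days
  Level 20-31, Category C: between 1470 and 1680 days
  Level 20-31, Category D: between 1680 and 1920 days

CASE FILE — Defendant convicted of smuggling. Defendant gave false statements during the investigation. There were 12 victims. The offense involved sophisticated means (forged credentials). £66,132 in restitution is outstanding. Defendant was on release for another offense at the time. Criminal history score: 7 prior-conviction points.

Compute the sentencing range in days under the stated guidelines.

510-780 days

Base offense level for smuggling: 6.
§1 applies: 6 + 1 = 7.
§2 does not apply.
§3 applies: 7 + 3 = 10.
§4 applies: 10 + 3 = 13.
§5 applies (level before this adjustment is 13 < 18, so +1): 13 + 1 = 14.
§6 applies: 14 + 1 = 15.
Final offense level: 15.
Criminal history: 7 prior points → Category B (3-9).
Level 15 falls in the 9-17 band.
Grid: Level 9-17 × Category B = 510-780 days.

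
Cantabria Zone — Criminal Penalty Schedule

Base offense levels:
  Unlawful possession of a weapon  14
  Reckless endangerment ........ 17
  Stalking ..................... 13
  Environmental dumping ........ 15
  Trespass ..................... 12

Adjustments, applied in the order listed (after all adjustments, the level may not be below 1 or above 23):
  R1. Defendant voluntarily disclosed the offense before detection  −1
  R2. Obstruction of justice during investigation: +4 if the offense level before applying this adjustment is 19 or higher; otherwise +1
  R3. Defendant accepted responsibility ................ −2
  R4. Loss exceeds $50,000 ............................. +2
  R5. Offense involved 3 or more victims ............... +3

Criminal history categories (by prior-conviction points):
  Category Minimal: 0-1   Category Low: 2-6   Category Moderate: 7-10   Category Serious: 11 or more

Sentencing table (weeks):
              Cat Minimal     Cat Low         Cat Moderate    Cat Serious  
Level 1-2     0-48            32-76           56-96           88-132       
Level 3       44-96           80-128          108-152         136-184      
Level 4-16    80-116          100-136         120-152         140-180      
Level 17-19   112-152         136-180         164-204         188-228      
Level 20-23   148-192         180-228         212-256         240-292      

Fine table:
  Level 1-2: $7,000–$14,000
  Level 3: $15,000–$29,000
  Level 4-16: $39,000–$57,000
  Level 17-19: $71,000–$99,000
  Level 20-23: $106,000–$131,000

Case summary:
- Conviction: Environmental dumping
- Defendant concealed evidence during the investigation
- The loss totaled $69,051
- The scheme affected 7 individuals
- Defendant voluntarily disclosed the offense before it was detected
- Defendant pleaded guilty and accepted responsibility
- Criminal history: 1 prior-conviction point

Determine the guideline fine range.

Base offense level for environmental dumping: 15.
R1 applies: 15 − 1 = 14.
R2 applies (level before this adjustment is 14 < 19, so +1): 14 + 1 = 15.
R3 applies: 15 − 2 = 13.
R4 applies: 13 + 2 = 15.
R5 applies: 15 + 3 = 18.
Final offense level: 18.
Level 18 falls in the 17-19 band.
Fine table: Level 17-19 → $71,000–$99,000.

$71,000–$99,000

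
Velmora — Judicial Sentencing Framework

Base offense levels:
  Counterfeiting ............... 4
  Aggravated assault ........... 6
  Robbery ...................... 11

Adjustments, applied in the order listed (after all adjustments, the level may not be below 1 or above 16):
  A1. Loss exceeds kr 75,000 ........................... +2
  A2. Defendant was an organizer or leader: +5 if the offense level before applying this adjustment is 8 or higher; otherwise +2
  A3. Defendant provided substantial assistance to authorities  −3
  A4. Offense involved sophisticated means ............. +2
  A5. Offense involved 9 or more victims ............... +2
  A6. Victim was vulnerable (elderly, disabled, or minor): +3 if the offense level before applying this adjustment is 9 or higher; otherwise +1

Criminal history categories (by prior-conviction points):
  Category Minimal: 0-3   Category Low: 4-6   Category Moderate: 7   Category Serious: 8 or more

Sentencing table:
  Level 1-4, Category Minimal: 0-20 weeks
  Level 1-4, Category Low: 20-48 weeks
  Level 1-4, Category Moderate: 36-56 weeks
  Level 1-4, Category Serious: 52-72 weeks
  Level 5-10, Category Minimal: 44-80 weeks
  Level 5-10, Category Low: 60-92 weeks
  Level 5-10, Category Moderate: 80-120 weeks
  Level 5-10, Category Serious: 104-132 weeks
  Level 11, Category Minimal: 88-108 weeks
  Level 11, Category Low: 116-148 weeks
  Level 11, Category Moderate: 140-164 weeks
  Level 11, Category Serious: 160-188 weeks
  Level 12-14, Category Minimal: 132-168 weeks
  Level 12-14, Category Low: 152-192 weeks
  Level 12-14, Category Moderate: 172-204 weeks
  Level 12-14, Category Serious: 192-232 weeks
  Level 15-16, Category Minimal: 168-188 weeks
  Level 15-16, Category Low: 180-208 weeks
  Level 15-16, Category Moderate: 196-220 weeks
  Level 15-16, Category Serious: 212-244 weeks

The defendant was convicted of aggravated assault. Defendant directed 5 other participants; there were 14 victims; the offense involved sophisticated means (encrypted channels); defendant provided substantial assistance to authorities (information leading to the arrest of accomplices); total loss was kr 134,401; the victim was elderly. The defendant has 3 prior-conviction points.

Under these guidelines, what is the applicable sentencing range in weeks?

168-188 weeks

Base offense level for aggravated assault: 6.
A1 applies: 6 + 2 = 8.
A2 applies (level before this adjustment is 8 ≥ 8, so +5): 8 + 5 = 13.
A3 applies: 13 − 3 = 10.
A4 applies: 10 + 2 = 12.
A5 applies: 12 + 2 = 14.
A6 applies (level before this adjustment is 14 ≥ 9, so +3): 14 + 3 = 17.
Level 17 exceeds the maximum of 16; capped at 16.
Final offense level: 16.
Criminal history: 3 prior points → Category Minimal (0-3).
Level 16 falls in the 15-16 band.
Grid: Level 15-16 × Category Minimal = 168-188 weeks.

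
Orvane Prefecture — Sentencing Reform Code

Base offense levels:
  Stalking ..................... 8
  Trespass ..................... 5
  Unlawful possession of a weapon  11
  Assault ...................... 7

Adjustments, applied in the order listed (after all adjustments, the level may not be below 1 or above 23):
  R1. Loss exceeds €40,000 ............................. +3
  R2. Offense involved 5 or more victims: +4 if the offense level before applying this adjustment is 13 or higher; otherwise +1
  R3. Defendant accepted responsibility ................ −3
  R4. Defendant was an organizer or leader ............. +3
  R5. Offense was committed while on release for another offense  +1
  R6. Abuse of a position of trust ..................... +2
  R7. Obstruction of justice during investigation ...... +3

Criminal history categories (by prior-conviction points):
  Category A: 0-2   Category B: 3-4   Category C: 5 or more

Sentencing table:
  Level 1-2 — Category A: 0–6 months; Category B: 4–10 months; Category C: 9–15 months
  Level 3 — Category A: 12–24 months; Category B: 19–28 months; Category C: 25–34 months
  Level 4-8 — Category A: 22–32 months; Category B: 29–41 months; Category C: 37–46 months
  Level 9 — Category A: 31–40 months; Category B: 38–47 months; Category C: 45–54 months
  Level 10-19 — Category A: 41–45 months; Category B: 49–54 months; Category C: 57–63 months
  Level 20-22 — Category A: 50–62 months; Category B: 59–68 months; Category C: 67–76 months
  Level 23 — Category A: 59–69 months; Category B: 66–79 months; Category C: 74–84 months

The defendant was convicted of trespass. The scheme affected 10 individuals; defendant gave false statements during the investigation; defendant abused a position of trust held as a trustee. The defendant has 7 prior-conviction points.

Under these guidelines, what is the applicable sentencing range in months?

57-63 months

Base offense level for trespass: 5.
R2 applies (level before this adjustment is 5 < 13, so +1): 5 + 1 = 6.
R4 does not apply.
R6 applies: 6 + 2 = 8.
R7 applies: 8 + 3 = 11.
Final offense level: 11.
Criminal history: 7 prior points → Category C (5+).
Level 11 falls in the 10-19 band.
Grid: Level 10-19 × Category C = 57-63 months.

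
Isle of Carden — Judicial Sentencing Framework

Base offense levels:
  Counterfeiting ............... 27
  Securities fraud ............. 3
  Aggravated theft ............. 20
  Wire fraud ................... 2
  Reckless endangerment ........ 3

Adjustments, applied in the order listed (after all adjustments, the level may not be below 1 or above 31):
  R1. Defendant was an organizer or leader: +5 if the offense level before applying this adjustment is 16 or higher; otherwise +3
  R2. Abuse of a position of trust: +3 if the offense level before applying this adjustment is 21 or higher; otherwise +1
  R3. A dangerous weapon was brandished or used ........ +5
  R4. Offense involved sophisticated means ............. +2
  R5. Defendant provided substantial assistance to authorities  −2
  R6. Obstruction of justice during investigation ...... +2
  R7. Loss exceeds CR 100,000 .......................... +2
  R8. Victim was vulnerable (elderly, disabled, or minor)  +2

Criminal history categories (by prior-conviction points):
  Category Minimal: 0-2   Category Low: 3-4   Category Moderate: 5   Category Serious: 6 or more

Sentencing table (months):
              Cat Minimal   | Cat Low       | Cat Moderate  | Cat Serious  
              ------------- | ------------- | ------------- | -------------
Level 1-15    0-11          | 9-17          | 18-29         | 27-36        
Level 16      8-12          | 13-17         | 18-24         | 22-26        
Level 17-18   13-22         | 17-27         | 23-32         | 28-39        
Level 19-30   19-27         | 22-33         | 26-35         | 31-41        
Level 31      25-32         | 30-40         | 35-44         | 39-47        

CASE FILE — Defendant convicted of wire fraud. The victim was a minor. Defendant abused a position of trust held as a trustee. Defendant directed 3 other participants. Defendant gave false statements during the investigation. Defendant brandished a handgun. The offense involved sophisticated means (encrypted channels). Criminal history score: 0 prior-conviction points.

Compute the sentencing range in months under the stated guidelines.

Base offense level for wire fraud: 2.
R1 applies (level before this adjustment is 2 < 16, so +3): 2 + 3 = 5.
R2 applies (level before this adjustment is 5 < 21, so +1): 5 + 1 = 6.
R3 applies: 6 + 5 = 11.
R4 applies: 11 + 2 = 13.
R6 applies: 13 + 2 = 15.
R7 does not apply.
R8 applies: 15 + 2 = 17.
Final offense level: 17.
Criminal history: 0 prior points → Category Minimal (0-2).
Level 17 falls in the 17-18 band.
Grid: Level 17-18 × Category Minimal = 13-22 months.

13-22 months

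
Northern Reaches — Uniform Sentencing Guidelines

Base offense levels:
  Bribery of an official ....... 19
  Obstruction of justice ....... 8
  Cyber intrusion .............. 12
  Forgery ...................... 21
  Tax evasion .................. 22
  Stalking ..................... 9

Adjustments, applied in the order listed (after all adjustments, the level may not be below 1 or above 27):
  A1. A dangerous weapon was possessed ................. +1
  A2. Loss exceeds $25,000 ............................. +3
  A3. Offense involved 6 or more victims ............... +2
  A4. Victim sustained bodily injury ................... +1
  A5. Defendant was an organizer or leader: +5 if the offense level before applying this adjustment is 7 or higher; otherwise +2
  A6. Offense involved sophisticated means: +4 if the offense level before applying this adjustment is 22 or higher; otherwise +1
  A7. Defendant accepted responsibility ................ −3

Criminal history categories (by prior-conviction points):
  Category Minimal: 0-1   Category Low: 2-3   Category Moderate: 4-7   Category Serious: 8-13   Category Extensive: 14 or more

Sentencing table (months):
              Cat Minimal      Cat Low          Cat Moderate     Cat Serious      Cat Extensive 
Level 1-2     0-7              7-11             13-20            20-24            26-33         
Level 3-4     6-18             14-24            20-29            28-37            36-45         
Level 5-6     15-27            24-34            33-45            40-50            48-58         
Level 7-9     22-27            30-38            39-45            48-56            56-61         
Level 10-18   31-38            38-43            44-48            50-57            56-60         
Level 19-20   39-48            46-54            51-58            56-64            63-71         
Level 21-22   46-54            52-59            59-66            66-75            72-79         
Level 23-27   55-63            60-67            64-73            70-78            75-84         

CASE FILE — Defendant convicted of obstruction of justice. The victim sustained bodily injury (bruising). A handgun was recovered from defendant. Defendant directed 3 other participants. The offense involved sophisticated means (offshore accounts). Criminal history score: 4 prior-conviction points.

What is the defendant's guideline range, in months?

Base offense level for obstruction of justice: 8.
A1 applies: 8 + 1 = 9.
A2 does not apply.
A4 applies: 9 + 1 = 10.
A5 applies (level before this adjustment is 10 ≥ 7, so +5): 10 + 5 = 15.
A6 applies (level before this adjustment is 15 < 22, so +1): 15 + 1 = 16.
A7 does not apply.
Final offense level: 16.
Criminal history: 4 prior points → Category Moderate (4-7).
Level 16 falls in the 10-18 band.
Grid: Level 10-18 × Category Moderate = 44-48 months.

44-48 months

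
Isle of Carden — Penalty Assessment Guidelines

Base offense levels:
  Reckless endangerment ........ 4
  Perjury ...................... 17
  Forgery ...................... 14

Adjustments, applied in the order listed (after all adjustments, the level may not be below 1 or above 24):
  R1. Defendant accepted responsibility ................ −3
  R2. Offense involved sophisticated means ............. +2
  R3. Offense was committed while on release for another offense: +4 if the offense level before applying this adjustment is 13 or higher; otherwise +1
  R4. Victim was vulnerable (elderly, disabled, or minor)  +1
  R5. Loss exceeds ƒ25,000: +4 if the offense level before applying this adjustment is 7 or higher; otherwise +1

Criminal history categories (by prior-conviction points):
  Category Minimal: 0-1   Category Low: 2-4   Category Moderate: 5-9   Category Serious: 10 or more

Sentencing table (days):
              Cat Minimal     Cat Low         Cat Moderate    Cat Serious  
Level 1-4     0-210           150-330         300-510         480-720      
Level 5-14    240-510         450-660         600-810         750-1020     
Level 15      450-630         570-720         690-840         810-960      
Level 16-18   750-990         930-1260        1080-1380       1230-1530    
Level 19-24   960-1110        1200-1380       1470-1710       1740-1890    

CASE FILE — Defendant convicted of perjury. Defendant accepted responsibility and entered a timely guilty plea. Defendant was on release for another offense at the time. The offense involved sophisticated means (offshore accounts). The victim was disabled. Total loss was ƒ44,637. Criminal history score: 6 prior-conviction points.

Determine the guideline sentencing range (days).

1470-1710 days

Base offense level for perjury: 17.
R1 applies: 17 − 3 = 14.
R2 applies: 14 + 2 = 16.
R3 applies (level before this adjustment is 16 ≥ 13, so +4): 16 + 4 = 20.
R4 applies: 20 + 1 = 21.
R5 applies (level before this adjustment is 21 ≥ 7, so +4): 21 + 4 = 25.
Level 25 exceeds the maximum of 24; capped at 24.
Final offense level: 24.
Criminal history: 6 prior points → Category Moderate (5-9).
Level 24 falls in the 19-24 band.
Grid: Level 19-24 × Category Moderate = 1470-1710 days.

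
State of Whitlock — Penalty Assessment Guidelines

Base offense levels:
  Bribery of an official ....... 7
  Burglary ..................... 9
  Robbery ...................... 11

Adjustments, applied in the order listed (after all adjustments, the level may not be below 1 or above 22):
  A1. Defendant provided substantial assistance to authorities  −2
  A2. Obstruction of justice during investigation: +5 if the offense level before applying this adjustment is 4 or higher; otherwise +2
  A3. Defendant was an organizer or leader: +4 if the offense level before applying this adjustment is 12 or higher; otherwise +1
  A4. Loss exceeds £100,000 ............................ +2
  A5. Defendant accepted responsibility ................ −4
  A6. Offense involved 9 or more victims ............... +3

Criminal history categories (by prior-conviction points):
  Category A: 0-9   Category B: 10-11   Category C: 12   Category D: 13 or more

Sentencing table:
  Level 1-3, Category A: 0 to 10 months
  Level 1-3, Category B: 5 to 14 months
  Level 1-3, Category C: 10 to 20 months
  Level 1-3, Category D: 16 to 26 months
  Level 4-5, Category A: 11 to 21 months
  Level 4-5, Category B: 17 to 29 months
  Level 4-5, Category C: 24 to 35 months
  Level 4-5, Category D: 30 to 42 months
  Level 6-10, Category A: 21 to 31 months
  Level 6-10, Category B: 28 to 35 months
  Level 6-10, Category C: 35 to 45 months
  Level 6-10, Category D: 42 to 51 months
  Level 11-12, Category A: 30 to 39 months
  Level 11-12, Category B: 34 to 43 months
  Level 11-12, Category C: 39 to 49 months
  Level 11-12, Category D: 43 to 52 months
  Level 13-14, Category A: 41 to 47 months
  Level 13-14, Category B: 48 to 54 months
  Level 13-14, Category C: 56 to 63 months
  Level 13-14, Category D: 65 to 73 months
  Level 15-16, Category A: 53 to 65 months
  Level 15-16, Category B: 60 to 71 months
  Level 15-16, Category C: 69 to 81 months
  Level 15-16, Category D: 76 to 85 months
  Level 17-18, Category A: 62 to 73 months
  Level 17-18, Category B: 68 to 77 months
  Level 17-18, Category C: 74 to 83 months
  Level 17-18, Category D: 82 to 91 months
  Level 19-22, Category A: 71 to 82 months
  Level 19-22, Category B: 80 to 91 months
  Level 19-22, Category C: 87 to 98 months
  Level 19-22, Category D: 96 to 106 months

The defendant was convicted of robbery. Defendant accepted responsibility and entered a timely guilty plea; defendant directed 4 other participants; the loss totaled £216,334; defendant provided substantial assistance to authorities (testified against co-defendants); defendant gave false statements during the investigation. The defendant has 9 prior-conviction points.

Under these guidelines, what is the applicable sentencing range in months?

Base offense level for robbery: 11.
A1 applies: 11 − 2 = 9.
A2 applies (level before this adjustment is 9 ≥ 4, so +5): 9 + 5 = 14.
A3 applies (level before this adjustment is 14 ≥ 12, so +4): 14 + 4 = 18.
A4 applies: 18 + 2 = 20.
A5 applies: 20 − 4 = 16.
Final offense level: 16.
Criminal history: 9 prior points → Category A (0-9).
Level 16 falls in the 15-16 band.
Grid: Level 15-16 × Category A = 53-65 months.

53-65 months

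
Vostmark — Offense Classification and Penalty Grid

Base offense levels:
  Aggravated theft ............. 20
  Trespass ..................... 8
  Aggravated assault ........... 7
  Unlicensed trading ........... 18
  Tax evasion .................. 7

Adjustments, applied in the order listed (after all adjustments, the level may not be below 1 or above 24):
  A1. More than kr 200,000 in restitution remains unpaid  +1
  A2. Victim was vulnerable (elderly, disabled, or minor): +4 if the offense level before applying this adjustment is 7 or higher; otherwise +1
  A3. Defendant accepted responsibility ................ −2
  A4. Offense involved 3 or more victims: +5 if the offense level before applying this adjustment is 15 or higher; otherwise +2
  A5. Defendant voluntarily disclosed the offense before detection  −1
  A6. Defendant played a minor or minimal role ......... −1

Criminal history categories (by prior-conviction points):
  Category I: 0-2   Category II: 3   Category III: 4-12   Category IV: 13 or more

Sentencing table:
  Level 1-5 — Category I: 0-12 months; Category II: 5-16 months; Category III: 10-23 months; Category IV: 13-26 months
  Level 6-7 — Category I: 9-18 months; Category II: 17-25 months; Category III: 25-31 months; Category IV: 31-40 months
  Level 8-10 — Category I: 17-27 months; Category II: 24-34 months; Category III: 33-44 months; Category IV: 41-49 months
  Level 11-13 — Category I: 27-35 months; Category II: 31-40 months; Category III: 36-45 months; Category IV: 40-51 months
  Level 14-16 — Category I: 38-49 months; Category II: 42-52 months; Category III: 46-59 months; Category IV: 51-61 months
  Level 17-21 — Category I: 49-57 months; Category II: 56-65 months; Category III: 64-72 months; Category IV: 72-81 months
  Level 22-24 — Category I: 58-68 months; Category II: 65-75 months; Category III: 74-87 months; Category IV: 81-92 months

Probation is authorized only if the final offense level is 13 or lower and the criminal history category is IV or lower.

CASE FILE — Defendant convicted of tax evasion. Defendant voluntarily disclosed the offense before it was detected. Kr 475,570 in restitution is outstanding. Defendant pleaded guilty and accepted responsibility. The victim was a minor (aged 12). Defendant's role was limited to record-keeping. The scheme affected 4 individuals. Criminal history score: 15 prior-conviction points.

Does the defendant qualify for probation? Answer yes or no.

Base offense level for tax evasion: 7.
A1 applies: 7 + 1 = 8.
A2 applies (level before this adjustment is 8 ≥ 7, so +4): 8 + 4 = 12.
A3 applies: 12 − 2 = 10.
A4 applies (level before this adjustment is 10 < 15, so +2): 10 + 2 = 12.
A5 applies: 12 − 1 = 11.
A6 applies: 11 − 1 = 10.
Final offense level: 10.
Criminal history: 15 prior points → Category IV (13+).
Level 10 falls in the 8-10 band.
Grid: Level 8-10 × Category IV = 41-49 months.
Probation check: level 10 ≤ 13 and category IV ≤ IV → eligible.

Yes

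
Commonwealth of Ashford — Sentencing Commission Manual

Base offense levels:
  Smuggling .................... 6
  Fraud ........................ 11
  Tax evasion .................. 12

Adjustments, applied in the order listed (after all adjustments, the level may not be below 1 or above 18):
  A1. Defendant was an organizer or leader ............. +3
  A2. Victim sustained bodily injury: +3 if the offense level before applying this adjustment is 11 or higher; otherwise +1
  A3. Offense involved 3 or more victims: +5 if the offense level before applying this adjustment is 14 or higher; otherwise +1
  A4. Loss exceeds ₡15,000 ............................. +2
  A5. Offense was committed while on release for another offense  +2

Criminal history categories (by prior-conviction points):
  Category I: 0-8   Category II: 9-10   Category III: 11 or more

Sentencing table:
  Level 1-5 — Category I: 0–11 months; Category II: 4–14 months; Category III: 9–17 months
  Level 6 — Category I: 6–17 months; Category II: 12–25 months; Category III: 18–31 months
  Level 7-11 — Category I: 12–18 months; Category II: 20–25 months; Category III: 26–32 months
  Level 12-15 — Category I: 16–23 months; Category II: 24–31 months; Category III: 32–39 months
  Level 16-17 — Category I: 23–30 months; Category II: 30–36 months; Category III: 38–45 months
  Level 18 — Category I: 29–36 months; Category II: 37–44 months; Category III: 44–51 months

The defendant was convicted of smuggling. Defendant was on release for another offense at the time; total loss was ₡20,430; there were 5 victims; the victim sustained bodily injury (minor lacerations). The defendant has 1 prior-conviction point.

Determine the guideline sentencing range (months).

Base offense level for smuggling: 6.
A1 does not apply.
A2 applies (level before this adjustment is 6 < 11, so +1): 6 + 1 = 7.
A3 applies (level before this adjustment is 7 < 14, so +1): 7 + 1 = 8.
A4 applies: 8 + 2 = 10.
A5 applies: 10 + 2 = 12.
Final offense level: 12.
Criminal history: 1 prior point → Category I (0-8).
Level 12 falls in the 12-15 band.
Grid: Level 12-15 × Category I = 16-23 months.

16-23 months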